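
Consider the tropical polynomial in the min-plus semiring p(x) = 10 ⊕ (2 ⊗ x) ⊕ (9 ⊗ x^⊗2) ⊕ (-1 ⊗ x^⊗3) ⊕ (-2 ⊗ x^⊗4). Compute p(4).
p(4) = 6

A tropical monomial a ⊗ x^⊗i evaluates to a + i · x. Evaluating each term at x = 4:
  Term 0 contributes 10 + 0 · 4 = 10
  Term 1 contributes 2 + 1 · 4 = 6
  Term 2 contributes 9 + 2 · 4 = 17
  Term 3 contributes -1 + 3 · 4 = 11
  Term 4 contributes -2 + 4 · 4 = 14
p(4) = ⊕ of these = min[10, 6, 17, 11, 14] = 6.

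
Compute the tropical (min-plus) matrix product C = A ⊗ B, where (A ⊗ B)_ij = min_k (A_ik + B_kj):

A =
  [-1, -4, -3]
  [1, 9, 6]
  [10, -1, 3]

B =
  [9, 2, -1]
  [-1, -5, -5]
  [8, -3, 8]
A ⊗ B =
  [-5, -9, -9]
  [8, 3, 0]
  [-2, -6, -6]

Apply the min-plus product entry-by-entry:
  C[0][0] = min over k of (A[0][0] + B[0][0] = -1 + 9 = 8, A[0][1] + B[1][0] = -4 + -1 = -5, A[0][2] + B[2][0] = -3 + 8 = 5) = -5 (attained at k = 1)
  C[0][1] = min over k of (A[0][0] + B[0][1] = -1 + 2 = 1, A[0][1] + B[1][1] = -4 + -5 = -9, A[0][2] + B[2][1] = -3 + -3 = -6) = -9 (attained at k = 1)
  C[0][2] = min over k of (A[0][0] + B[0][2] = -1 + -1 = -2, A[0][1] + B[1][2] = -4 + -5 = -9, A[0][2] + B[2][2] = -3 + 8 = 5) = -9 (attained at k = 1)
  C[1][0] = min over k of (A[1][0] + B[0][0] = 1 + 9 = 10, A[1][1] + B[1][0] = 9 + -1 = 8, A[1][2] + B[2][0] = 6 + 8 = 14) = 8 (attained at k = 1)
  C[1][1] = min over k of (A[1][0] + B[0][1] = 1 + 2 = 3, A[1][1] + B[1][1] = 9 + -5 = 4, A[1][2] + B[2][1] = 6 + -3 = 3) = 3 (attained at k = 0)
  C[1][2] = min over k of (A[1][0] + B[0][2] = 1 + -1 = 0, A[1][1] + B[1][2] = 9 + -5 = 4, A[1][2] + B[2][2] = 6 + 8 = 14) = 0 (attained at k = 0)
  C[2][0] = min over k of (A[2][0] + B[0][0] = 10 + 9 = 19, A[2][1] + B[1][0] = -1 + -1 = -2, A[2][2] + B[2][0] = 3 + 8 = 11) = -2 (attained at k = 1)
  C[2][1] = min over k of (A[2][0] + B[0][1] = 10 + 2 = 12, A[2][1] + B[1][1] = -1 + -5 = -6, A[2][2] + B[2][1] = 3 + -3 = 0) = -6 (attained at k = 1)
  C[2][2] = min over k of (A[2][0] + B[0][2] = 10 + -1 = 9, A[2][1] + B[1][2] = -1 + -5 = -6, A[2][2] + B[2][2] = 3 + 8 = 11) = -6 (attained at k = 1)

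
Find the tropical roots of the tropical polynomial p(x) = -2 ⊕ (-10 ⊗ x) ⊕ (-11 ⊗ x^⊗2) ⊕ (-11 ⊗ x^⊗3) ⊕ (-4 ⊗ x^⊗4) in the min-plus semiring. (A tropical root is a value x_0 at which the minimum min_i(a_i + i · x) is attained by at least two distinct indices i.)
Roots: {-7, 0, 1, 8}

Each tropical root is a break point of the lower envelope of the lines y = a_i + i · x (there are 5 lines, with slopes 0, 1, ..., 4). Only the lines that attain the minimum somewhere contribute to roots; other lines are dominated. Here the surviving (envelope) indices are i = 4, i = 3, i = 2, i = 1, i = 0.
Intersections between consecutive envelope lines give the roots: for adjacent envelope indices i < j the intersection is x = (a_i − a_j) / (j − i). Reading off the sorted break points: {-7, 0, 1, 8}.
Verification: at each break x_0, at least two indices attain the minimum of min_i(a_i + i · x_0).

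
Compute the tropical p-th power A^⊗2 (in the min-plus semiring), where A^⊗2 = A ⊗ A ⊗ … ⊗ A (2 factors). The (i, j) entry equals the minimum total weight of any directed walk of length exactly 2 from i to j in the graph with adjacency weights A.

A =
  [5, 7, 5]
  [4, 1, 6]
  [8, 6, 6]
A^⊗2 =
  [10, 8, 10]
  [5, 2, 7]
  [10, 7, 12]

Each entry (A^⊗2)_ij equals the minimum over all length-2 walks i = v_0 → v_1 → … → v_2 = j of Σ_t A[v_t][v_{t+1}]. For example, for (i, j) = (0, 2) we minimise over 3 possible intermediate vertex sequences; the minimum is 10, attained along the walk 0 → 0 → 2.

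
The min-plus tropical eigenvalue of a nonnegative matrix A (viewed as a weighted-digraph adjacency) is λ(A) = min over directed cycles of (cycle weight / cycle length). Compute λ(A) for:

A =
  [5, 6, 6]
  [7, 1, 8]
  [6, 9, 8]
λ(A) = 1

Enumerate directed cycles and compute their means (weight / length). Sample:
  cycle 0 → 0: weight = 5, length = 1, mean = 5/1 ≈ 5.000
  cycle 1 → 1: weight = 1, length = 1, mean = 1/1 ≈ 1.000
  cycle 2 → 2: weight = 8, length = 1, mean = 8/1 ≈ 8.000
  cycle 0 → 1 → 0: weight = 13, length = 2, mean = 13/2 ≈ 6.500
  cycle 0 → 2 → 0: weight = 12, length = 2, mean = 12/2 ≈ 6.000
  cycle 1 → 0 → 1: weight = 13, length = 2, mean = 13/2 ≈ 6.500
Minimum mean = 1.000, attained e.g. along the cycle 1 → 1 with weight 1 and length 1. So λ(A) = 1/1 = 1.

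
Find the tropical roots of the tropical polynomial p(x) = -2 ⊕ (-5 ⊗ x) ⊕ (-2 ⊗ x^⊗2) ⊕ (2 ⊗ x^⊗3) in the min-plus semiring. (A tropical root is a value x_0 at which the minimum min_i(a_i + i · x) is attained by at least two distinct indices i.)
Roots: {-4, -3, 3}

Each tropical root is a break point of the lower envelope of the lines y = a_i + i · x (there are 4 lines, with slopes 0, 1, ..., 3). Only the lines that attain the minimum somewhere contribute to roots; other lines are dominated. Here the surviving (envelope) indices are i = 3, i = 2, i = 1, i = 0.
Intersections between consecutive envelope lines give the roots: for adjacent envelope indices i < j the intersection is x = (a_i − a_j) / (j − i). Reading off the sorted break points: {-4, -3, 3}.
Verification: at each break x_0, at least two indices attain the minimum of min_i(a_i + i · x_0).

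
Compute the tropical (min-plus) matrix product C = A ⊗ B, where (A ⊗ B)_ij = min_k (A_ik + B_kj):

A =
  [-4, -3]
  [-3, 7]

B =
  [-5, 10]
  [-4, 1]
A ⊗ B =
  [-9, -2]
  [-8, 7]

Apply the min-plus product entry-by-entry:
  C[0][0] = min over k of (A[0][0] + B[0][0] = -4 + -5 = -9, A[0][1] + B[1][0] = -3 + -4 = -7) = -9 (attained at k = 0)
  C[0][1] = min over k of (A[0][0] + B[0][1] = -4 + 10 = 6, A[0][1] + B[1][1] = -3 + 1 = -2) = -2 (attained at k = 1)
  C[1][0] = min over k of (A[1][0] + B[0][0] = -3 + -5 = -8, A[1][1] + B[1][0] = 7 + -4 = 3) = -8 (attained at k = 0)
  C[1][1] = min over k of (A[1][0] + B[0][1] = -3 + 10 = 7, A[1][1] + B[1][1] = 7 + 1 = 8) = 7 (attained at k = 0)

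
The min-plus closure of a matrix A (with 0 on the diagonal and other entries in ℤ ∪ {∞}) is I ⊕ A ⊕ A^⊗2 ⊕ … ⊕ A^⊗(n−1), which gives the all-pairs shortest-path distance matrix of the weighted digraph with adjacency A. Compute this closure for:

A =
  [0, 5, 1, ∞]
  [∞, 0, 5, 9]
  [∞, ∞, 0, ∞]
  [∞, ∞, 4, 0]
Closure =
  [0, 5, 1, 14]
  [∞, 0, 5, 9]
  [∞, ∞, 0, ∞]
  [∞, ∞, 4, 0]

This is the Floyd-Warshall all-pairs shortest-path computation. For each intermediate vertex k = 0, 1, …, 3, update dist[i][j] ← min(dist[i][j], dist[i][k] + dist[k][j]). The final matrix gives, for each (i, j), the minimum total weight of any directed path from i to j (possibly empty when i = j).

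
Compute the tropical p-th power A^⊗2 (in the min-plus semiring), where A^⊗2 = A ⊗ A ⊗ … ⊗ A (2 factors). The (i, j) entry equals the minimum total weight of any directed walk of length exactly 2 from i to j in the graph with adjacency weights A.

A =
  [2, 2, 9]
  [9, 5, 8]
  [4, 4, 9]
A^⊗2 =
  [4, 4, 10]
  [11, 10, 13]
  [6, 6, 12]

Each entry (A^⊗2)_ij equals the minimum over all length-2 walks i = v_0 → v_1 → … → v_2 = j of Σ_t A[v_t][v_{t+1}]. For example, for (i, j) = (0, 2) we minimise over 3 possible intermediate vertex sequences; the minimum is 10, attained along the walk 0 → 1 → 2.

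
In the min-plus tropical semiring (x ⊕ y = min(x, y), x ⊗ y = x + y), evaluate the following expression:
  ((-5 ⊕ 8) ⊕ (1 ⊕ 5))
((-5 ⊕ 8) ⊕ (1 ⊕ 5)) = -5

Expand innermost to outermost. Recall ⊕ takes the minimum of its arguments and ⊗ takes their sum. Working out the expression ((-5 ⊕ 8) ⊕ (1 ⊕ 5)) gives -5.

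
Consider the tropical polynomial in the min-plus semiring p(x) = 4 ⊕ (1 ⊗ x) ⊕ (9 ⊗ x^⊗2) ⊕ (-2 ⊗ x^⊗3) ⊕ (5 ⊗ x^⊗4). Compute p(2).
p(2) = 3

A tropical monomial a ⊗ x^⊗i evaluates to a + i · x. Evaluating each term at x = 2:
  Term 0 contributes 4 + 0 · 2 = 4
  Term 1 contributes 1 + 1 · 2 = 3
  Term 2 contributes 9 + 2 · 2 = 13
  Term 3 contributes -2 + 3 · 2 = 4
  Term 4 contributes 5 + 4 · 2 = 13
p(2) = ⊕ of these = min[4, 3, 13, 4, 13] = 3.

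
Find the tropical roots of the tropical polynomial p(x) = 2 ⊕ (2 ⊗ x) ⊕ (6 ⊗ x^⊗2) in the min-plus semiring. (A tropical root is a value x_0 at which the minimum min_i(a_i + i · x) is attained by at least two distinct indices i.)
Roots: {-4, 0}

Each tropical root is a break point of the lower envelope of the lines y = a_i + i · x (there are 3 lines, with slopes 0, 1, ..., 2). Only the lines that attain the minimum somewhere contribute to roots; other lines are dominated. Here the surviving (envelope) indices are i = 2, i = 1, i = 0.
Intersections between consecutive envelope lines give the roots: for adjacent envelope indices i < j the intersection is x = (a_i − a_j) / (j − i). Reading off the sorted break points: {-4, 0}.
Verification: at each break x_0, at least two indices attain the minimum of min_i(a_i + i · x_0).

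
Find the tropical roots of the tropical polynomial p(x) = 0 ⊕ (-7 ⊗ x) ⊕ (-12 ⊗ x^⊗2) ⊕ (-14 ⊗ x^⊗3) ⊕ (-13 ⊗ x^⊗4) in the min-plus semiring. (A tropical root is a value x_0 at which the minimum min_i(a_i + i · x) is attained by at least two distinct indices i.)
Roots: {-1, 2, 5, 7}

Each tropical root is a break point of the lower envelope of the lines y = a_i + i · x (there are 5 lines, with slopes 0, 1, ..., 4). Only the lines that attain the minimum somewhere contribute to roots; other lines are dominated. Here the surviving (envelope) indices are i = 4, i = 3, i = 2, i = 1, i = 0.
Intersections between consecutive envelope lines give the roots: for adjacent envelope indices i < j the intersection is x = (a_i − a_j) / (j − i). Reading off the sorted break points: {-1, 2, 5, 7}.
Verification: at each break x_0, at least two indices attain the minimum of min_i(a_i + i · x_0).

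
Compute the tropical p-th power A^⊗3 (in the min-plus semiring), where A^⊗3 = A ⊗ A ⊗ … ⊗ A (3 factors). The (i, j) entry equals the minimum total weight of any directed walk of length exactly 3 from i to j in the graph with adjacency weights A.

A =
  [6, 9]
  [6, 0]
A^⊗3 =
  [15, 9]
  [6, 0]

Each entry (A^⊗3)_ij equals the minimum over all length-3 walks i = v_0 → v_1 → … → v_3 = j of Σ_t A[v_t][v_{t+1}]. For example, for (i, j) = (0, 1) we minimise over 4 possible intermediate vertex sequences; the minimum is 9, attained along the walk 0 → 1 → 1 → 1.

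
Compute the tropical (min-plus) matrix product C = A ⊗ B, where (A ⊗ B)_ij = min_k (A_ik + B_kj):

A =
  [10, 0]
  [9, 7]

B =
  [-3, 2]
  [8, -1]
A ⊗ B =
  [7, -1]
  [6, 6]

Apply the min-plus product entry-by-entry:
  C[0][0] = min over k of (A[0][0] + B[0][0] = 10 + -3 = 7, A[0][1] + B[1][0] = 0 + 8 = 8) = 7 (attained at k = 0)
  C[0][1] = min over k of (A[0][0] + B[0][1] = 10 + 2 = 12, A[0][1] + B[1][1] = 0 + -1 = -1) = -1 (attained at k = 1)
  C[1][0] = min over k of (A[1][0] + B[0][0] = 9 + -3 = 6, A[1][1] + B[1][0] = 7 + 8 = 15) = 6 (attained at k = 0)
  C[1][1] = min over k of (A[1][0] + B[0][1] = 9 + 2 = 11, A[1][1] + B[1][1] = 7 + -1 = 6) = 6 (attained at k = 1)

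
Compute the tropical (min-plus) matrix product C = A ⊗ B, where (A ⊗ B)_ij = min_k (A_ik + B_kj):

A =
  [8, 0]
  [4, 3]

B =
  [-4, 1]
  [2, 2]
A ⊗ B =
  [2, 2]
  [0, 5]

Apply the min-plus product entry-by-entry:
  C[0][0] = min over k of (A[0][0] + B[0][0] = 8 + -4 = 4, A[0][1] + B[1][0] = 0 + 2 = 2) = 2 (attained at k = 1)
  C[0][1] = min over k of (A[0][0] + B[0][1] = 8 + 1 = 9, A[0][1] + B[1][1] = 0 + 2 = 2) = 2 (attained at k = 1)
  C[1][0] = min over k of (A[1][0] + B[0][0] = 4 + -4 = 0, A[1][1] + B[1][0] = 3 + 2 = 5) = 0 (attained at k = 0)
  C[1][1] = min over k of (A[1][0] + B[0][1] = 4 + 1 = 5, A[1][1] + B[1][1] = 3 + 2 = 5) = 5 (attained at k = 0)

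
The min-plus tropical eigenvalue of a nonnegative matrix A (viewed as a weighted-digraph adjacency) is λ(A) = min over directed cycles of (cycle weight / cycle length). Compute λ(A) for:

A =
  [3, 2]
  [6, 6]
λ(A) = 3

Enumerate directed cycles and compute their means (weight / length). Sample:
  cycle 0 → 0: weight = 3, length = 1, mean = 3/1 ≈ 3.000
  cycle 1 → 1: weight = 6, length = 1, mean = 6/1 ≈ 6.000
  cycle 0 → 1 → 0: weight = 8, length = 2, mean = 8/2 ≈ 4.000
  cycle 1 → 0 → 1: weight = 8, length = 2, mean = 8/2 ≈ 4.000
Minimum mean = 3.000, attained e.g. along the cycle 0 → 0 with weight 3 and length 1. So λ(A) = 3/1 = 3.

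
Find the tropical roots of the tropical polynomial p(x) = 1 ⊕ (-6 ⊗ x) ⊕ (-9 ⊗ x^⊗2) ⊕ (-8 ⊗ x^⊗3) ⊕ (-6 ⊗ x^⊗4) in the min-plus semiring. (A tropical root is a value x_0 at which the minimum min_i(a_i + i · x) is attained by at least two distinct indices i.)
Roots: {-2, -1, 3, 7}

Each tropical root is a break point of the lower envelope of the lines y = a_i + i · x (there are 5 lines, with slopes 0, 1, ..., 4). Only the lines that attain the minimum somewhere contribute to roots; other lines are dominated. Here the surviving (envelope) indices are i = 4, i = 3, i = 2, i = 1, i = 0.
Intersections between consecutive envelope lines give the roots: for adjacent envelope indices i < j the intersection is x = (a_i − a_j) / (j − i). Reading off the sorted break points: {-2, -1, 3, 7}.
Verification: at each break x_0, at least two indices attain the minimum of min_i(a_i + i · x_0).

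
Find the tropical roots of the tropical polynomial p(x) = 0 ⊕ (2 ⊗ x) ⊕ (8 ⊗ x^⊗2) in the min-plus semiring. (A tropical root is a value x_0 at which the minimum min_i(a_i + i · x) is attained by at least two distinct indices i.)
Roots: {-6, -2}

Each tropical root is a break point of the lower envelope of the lines y = a_i + i · x (there are 3 lines, with slopes 0, 1, ..., 2). Only the lines that attain the minimum somewhere contribute to roots; other lines are dominated. Here the surviving (envelope) indices are i = 2, i = 1, i = 0.
Intersections between consecutive envelope lines give the roots: for adjacent envelope indices i < j the intersection is x = (a_i − a_j) / (j − i). Reading off the sorted break points: {-6, -2}.
Verification: at each break x_0, at least two indices attain the minimum of min_i(a_i + i · x_0).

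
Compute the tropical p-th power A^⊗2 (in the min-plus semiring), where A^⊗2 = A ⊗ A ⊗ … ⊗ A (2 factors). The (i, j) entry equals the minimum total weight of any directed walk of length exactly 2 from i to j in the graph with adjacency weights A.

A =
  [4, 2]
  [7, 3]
A^⊗2 =
  [8, 5]
  [10, 6]

Each entry (A^⊗2)_ij equals the minimum over all length-2 walks i = v_0 → v_1 → … → v_2 = j of Σ_t A[v_t][v_{t+1}]. For example, for (i, j) = (0, 1) we minimise over 2 possible intermediate vertex sequences; the minimum is 5, attained along the walk 0 → 1 → 1.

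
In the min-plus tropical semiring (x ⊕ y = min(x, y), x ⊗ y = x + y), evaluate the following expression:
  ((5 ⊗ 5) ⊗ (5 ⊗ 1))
((5 ⊗ 5) ⊗ (5 ⊗ 1)) = 16

Expand innermost to outermost. Recall ⊕ takes the minimum of its arguments and ⊗ takes their sum. Working out the expression ((5 ⊗ 5) ⊗ (5 ⊗ 1)) gives 16.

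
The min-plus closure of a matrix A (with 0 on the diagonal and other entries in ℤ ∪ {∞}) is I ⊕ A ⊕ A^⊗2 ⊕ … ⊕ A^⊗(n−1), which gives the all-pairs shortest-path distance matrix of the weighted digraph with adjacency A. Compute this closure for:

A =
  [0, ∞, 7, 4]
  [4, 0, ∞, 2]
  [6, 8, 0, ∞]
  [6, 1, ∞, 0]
Closure =
  [0, 5, 7, 4]
  [4, 0, 11, 2]
  [6, 8, 0, 10]
  [5, 1, 12, 0]

This is the Floyd-Warshall all-pairs shortest-path computation. For each intermediate vertex k = 0, 1, …, 3, update dist[i][j] ← min(dist[i][j], dist[i][k] + dist[k][j]). The final matrix gives, for each (i, j), the minimum total weight of any directed path from i to j (possibly empty when i = j).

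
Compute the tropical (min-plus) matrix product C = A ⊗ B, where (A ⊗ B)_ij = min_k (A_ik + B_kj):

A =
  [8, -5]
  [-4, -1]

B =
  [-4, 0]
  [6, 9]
A ⊗ B =
  [1, 4]
  [-8, -4]

Apply the min-plus product entry-by-entry:
  C[0][0] = min over k of (A[0][0] + B[0][0] = 8 + -4 = 4, A[0][1] + B[1][0] = -5 + 6 = 1) = 1 (attained at k = 1)
  C[0][1] = min over k of (A[0][0] + B[0][1] = 8 + 0 = 8, A[0][1] + B[1][1] = -5 + 9 = 4) = 4 (attained at k = 1)
  C[1][0] = min over k of (A[1][0] + B[0][0] = -4 + -4 = -8, A[1][1] + B[1][0] = -1 + 6 = 5) = -8 (attained at k = 0)
  C[1][1] = min over k of (A[1][0] + B[0][1] = -4 + 0 = -4, A[1][1] + B[1][1] = -1 + 9 = 8) = -4 (attained at k = 0)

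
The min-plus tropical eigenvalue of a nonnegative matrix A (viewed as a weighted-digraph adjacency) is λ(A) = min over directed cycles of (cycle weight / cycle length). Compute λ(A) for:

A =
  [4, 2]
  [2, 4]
λ(A) = 2

Enumerate directed cycles and compute their means (weight / length). Sample:
  cycle 0 → 0: weight = 4, length = 1, mean = 4/1 ≈ 4.000
  cycle 1 → 1: weight = 4, length = 1, mean = 4/1 ≈ 4.000
  cycle 0 → 1 → 0: weight = 4, length = 2, mean = 4/2 ≈ 2.000
  cycle 1 → 0 → 1: weight = 4, length = 2, mean = 4/2 ≈ 2.000
Minimum mean = 2.000, attained e.g. along the cycle 0 → 1 → 0 with weight 4 and length 2. So λ(A) = 4/2 = 2.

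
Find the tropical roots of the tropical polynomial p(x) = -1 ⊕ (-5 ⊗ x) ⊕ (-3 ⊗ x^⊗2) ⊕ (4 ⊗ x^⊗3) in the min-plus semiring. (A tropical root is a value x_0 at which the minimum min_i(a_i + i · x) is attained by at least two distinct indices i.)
Roots: {-7, -2, 4}

Each tropical root is a break point of the lower envelope of the lines y = a_i + i · x (there are 4 lines, with slopes 0, 1, ..., 3). Only the lines that attain the minimum somewhere contribute to roots; other lines are dominated. Here the surviving (envelope) indices are i = 3, i = 2, i = 1, i = 0.
Intersections between consecutive envelope lines give the roots: for adjacent envelope indices i < j the intersection is x = (a_i − a_j) / (j − i). Reading off the sorted break points: {-7, -2, 4}.
Verification: at each break x_0, at least two indices attain the minimum of min_i(a_i + i · x_0).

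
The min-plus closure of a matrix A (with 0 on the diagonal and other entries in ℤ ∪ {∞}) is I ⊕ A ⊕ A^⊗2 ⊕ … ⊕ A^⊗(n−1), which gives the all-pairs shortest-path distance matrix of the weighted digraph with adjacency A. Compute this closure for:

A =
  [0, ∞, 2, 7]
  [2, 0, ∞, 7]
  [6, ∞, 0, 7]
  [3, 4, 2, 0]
Closure =
  [0, 11, 2, 7]
  [2, 0, 4, 7]
  [6, 11, 0, 7]
  [3, 4, 2, 0]

This is the Floyd-Warshall all-pairs shortest-path computation. For each intermediate vertex k = 0, 1, …, 3, update dist[i][j] ← min(dist[i][j], dist[i][k] + dist[k][j]). The final matrix gives, for each (i, j), the minimum total weight of any directed path from i to j (possibly empty when i = j).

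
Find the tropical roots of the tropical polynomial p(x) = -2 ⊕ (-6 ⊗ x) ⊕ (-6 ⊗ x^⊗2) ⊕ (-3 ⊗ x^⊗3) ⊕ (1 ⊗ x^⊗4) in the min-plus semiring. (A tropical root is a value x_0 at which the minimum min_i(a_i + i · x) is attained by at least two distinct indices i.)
Roots: {-4, -3, 0, 4}

Each tropical root is a break point of the lower envelope of the lines y = a_i + i · x (there are 5 lines, with slopes 0, 1, ..., 4). Only the lines that attain the minimum somewhere contribute to roots; other lines are dominated. Here the surviving (envelope) indices are i = 4, i = 3, i = 2, i = 1, i = 0.
Intersections between consecutive envelope lines give the roots: for adjacent envelope indices i < j the intersection is x = (a_i − a_j) / (j − i). Reading off the sorted break points: {-4, -3, 0, 4}.
Verification: at each break x_0, at least two indices attain the minimum of min_i(a_i + i · x_0).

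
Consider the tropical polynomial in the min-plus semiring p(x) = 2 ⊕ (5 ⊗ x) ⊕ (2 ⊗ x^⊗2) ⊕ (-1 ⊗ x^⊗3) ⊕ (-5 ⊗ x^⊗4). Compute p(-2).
p(-2) = -13

A tropical monomial a ⊗ x^⊗i evaluates to a + i · x. Evaluating each term at x = -2:
  Term 0 contributes 2 + 0 · -2 = 2
  Term 1 contributes 5 + 1 · -2 = 3
  Term 2 contributes 2 + 2 · -2 = -2
  Term 3 contributes -1 + 3 · -2 = -7
  Term 4 contributes -5 + 4 · -2 = -13
p(-2) = ⊕ of these = min[2, 3, -2, -7, -13] = -13.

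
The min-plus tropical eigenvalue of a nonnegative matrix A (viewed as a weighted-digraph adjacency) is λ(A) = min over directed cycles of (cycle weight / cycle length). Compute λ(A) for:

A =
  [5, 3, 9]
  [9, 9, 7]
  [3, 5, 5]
λ(A) = 13/3

Enumerate directed cycles and compute their means (weight / length). Sample:
  cycle 0 → 0: weight = 5, length = 1, mean = 5/1 ≈ 5.000
  cycle 1 → 1: weight = 9, length = 1, mean = 9/1 ≈ 9.000
  cycle 2 → 2: weight = 5, length = 1, mean = 5/1 ≈ 5.000
  cycle 0 → 1 → 0: weight = 12, length = 2, mean = 12/2 ≈ 6.000
  cycle 0 → 2 → 0: weight = 12, length = 2, mean = 12/2 ≈ 6.000
  cycle 1 → 0 → 1: weight = 12, length = 2, mean = 12/2 ≈ 6.000
Minimum mean = 4.333, attained e.g. along the cycle 0 → 1 → 2 → 0 with weight 13 and length 3. So λ(A) = 13/3 = 13/3.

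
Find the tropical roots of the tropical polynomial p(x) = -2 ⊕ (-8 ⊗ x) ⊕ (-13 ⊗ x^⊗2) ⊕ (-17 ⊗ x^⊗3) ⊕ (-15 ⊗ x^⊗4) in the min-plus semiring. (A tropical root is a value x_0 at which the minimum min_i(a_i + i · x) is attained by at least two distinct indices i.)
Roots: {-2, 4, 5, 6}

Each tropical root is a break point of the lower envelope of the lines y = a_i + i · x (there are 5 lines, with slopes 0, 1, ..., 4). Only the lines that attain the minimum somewhere contribute to roots; other lines are dominated. Here the surviving (envelope) indices are i = 4, i = 3, i = 2, i = 1, i = 0.
Intersections between consecutive envelope lines give the roots: for adjacent envelope indices i < j the intersection is x = (a_i − a_j) / (j − i). Reading off the sorted break points: {-2, 4, 5, 6}.
Verification: at each break x_0, at least two indices attain the minimum of min_i(a_i + i · x_0).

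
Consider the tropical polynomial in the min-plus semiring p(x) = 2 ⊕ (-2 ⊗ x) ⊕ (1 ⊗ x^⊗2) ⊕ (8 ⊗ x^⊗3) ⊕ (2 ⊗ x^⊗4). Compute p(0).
p(0) = -2

A tropical monomial a ⊗ x^⊗i evaluates to a + i · x. Evaluating each term at x = 0:
  Term 0 contributes 2 + 0 · 0 = 2
  Term 1 contributes -2 + 1 · 0 = -2
  Term 2 contributes 1 + 2 · 0 = 1
  Term 3 contributes 8 + 3 · 0 = 8
  Term 4 contributes 2 + 4 · 0 = 2
p(0) = ⊕ of these = min[2, -2, 1, 8, 2] = -2.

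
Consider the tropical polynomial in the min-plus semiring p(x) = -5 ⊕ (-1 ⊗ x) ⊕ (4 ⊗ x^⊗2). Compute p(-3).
p(-3) = -5

A tropical monomial a ⊗ x^⊗i evaluates to a + i · x. Evaluating each term at x = -3:
  Term 0 contributes -5 + 0 · -3 = -5
  Term 1 contributes -1 + 1 · -3 = -4
  Term 2 contributes 4 + 2 · -3 = -2
p(-3) = ⊕ of these = min[-5, -4, -2] = -5.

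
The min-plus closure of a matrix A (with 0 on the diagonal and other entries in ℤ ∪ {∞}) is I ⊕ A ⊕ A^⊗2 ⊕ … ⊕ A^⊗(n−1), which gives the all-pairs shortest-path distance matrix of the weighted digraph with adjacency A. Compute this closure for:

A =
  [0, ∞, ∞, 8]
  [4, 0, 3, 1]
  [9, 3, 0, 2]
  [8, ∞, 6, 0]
Closure =
  [0, 17, 14, 8]
  [4, 0, 3, 1]
  [7, 3, 0, 2]
  [8, 9, 6, 0]

This is the Floyd-Warshall all-pairs shortest-path computation. For each intermediate vertex k = 0, 1, …, 3, update dist[i][j] ← min(dist[i][j], dist[i][k] + dist[k][j]). The final matrix gives, for each (i, j), the minimum total weight of any directed path from i to j (possibly empty when i = j).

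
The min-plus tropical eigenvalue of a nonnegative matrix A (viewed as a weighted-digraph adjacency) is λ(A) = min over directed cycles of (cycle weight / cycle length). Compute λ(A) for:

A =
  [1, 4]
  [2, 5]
λ(A) = 1

Enumerate directed cycles and compute their means (weight / length). Sample:
  cycle 0 → 0: weight = 1, length = 1, mean = 1/1 ≈ 1.000
  cycle 1 → 1: weight = 5, length = 1, mean = 5/1 ≈ 5.000
  cycle 0 → 1 → 0: weight = 6, length = 2, mean = 6/2 ≈ 3.000
  cycle 1 → 0 → 1: weight = 6, length = 2, mean = 6/2 ≈ 3.000
Minimum mean = 1.000, attained e.g. along the cycle 0 → 0 with weight 1 and length 1. So λ(A) = 1/1 = 1.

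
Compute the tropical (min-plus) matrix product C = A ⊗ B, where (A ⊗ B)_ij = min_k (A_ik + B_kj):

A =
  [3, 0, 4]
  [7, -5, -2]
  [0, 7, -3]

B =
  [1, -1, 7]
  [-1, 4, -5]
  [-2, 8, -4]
A ⊗ B =
  [-1, 2, -5]
  [-6, -1, -10]
  [-5, -1, -7]

Apply the min-plus product entry-by-entry:
  C[0][0] = min over k of (A[0][0] + B[0][0] = 3 + 1 = 4, A[0][1] + B[1][0] = 0 + -1 = -1, A[0][2] + B[2][0] = 4 + -2 = 2) = -1 (attained at k = 1)
  C[0][1] = min over k of (A[0][0] + B[0][1] = 3 + -1 = 2, A[0][1] + B[1][1] = 0 + 4 = 4, A[0][2] + B[2][1] = 4 + 8 = 12) = 2 (attained at k = 0)
  C[0][2] = min over k of (A[0][0] + B[0][2] = 3 + 7 = 10, A[0][1] + B[1][2] = 0 + -5 = -5, A[0][2] + B[2][2] = 4 + -4 = 0) = -5 (attained at k = 1)
  C[1][0] = min over k of (A[1][0] + B[0][0] = 7 + 1 = 8, A[1][1] + B[1][0] = -5 + -1 = -6, A[1][2] + B[2][0] = -2 + -2 = -4) = -6 (attained at k = 1)
  C[1][1] = min over k of (A[1][0] + B[0][1] = 7 + -1 = 6, A[1][1] + B[1][1] = -5 + 4 = -1, A[1][2] + B[2][1] = -2 + 8 = 6) = -1 (attained at k = 1)
  C[1][2] = min over k of (A[1][0] + B[0][2] = 7 + 7 = 14, A[1][1] + B[1][2] = -5 + -5 = -10, A[1][2] + B[2][2] = -2 + -4 = -6) = -10 (attained at k = 1)
  C[2][0] = min over k of (A[2][0] + B[0][0] = 0 + 1 = 1, A[2][1] + B[1][0] = 7 + -1 = 6, A[2][2] + B[2][0] = -3 + -2 = -5) = -5 (attained at k = 2)
  C[2][1] = min over k of (A[2][0] + B[0][1] = 0 + -1 = -1, A[2][1] + B[1][1] = 7 + 4 = 11, A[2][2] + B[2][1] = -3 + 8 = 5) = -1 (attained at k = 0)
  C[2][2] = min over k of (A[2][0] + B[0][2] = 0 + 7 = 7, A[2][1] + B[1][2] = 7 + -5 = 2, A[2][2] + B[2][2] = -3 + -4 = -7) = -7 (attained at k = 2)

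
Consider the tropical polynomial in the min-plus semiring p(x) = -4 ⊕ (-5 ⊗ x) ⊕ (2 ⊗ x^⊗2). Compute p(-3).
p(-3) = -8

A tropical monomial a ⊗ x^⊗i evaluates to a + i · x. Evaluating each term at x = -3:
  Term 0 contributes -4 + 0 · -3 = -4
  Term 1 contributes -5 + 1 · -3 = -8
  Term 2 contributes 2 + 2 · -3 = -4
p(-3) = ⊕ of these = min[-4, -8, -4] = -8.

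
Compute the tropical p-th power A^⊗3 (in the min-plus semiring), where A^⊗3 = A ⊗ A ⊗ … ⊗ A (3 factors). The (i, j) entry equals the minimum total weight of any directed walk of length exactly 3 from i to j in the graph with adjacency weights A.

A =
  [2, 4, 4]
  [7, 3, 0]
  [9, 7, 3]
A^⊗3 =
  [6, 8, 6]
  [11, 9, 6]
  [13, 13, 9]

Each entry (A^⊗3)_ij equals the minimum over all length-3 walks i = v_0 → v_1 → … → v_3 = j of Σ_t A[v_t][v_{t+1}]. For example, for (i, j) = (0, 2) we minimise over 9 possible intermediate vertex sequences; the minimum is 6, attained along the walk 0 → 0 → 1 → 2.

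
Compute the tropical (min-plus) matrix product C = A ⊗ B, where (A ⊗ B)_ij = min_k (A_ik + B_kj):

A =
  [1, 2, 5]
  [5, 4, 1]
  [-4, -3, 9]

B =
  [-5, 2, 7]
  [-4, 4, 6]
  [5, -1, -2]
A ⊗ B =
  [-4, 3, 3]
  [0, 0, -1]
  [-9, -2, 3]

Apply the min-plus product entry-by-entry:
  C[0][0] = min over k of (A[0][0] + B[0][0] = 1 + -5 = -4, A[0][1] + B[1][0] = 2 + -4 = -2, A[0][2] + B[2][0] = 5 + 5 = 10) = -4 (attained at k = 0)
  C[0][1] = min over k of (A[0][0] + B[0][1] = 1 + 2 = 3, A[0][1] + B[1][1] = 2 + 4 = 6, A[0][2] + B[2][1] = 5 + -1 = 4) = 3 (attained at k = 0)
  C[0][2] = min over k of (A[0][0] + B[0][2] = 1 + 7 = 8, A[0][1] + B[1][2] = 2 + 6 = 8, A[0][2] + B[2][2] = 5 + -2 = 3) = 3 (attained at k = 2)
  C[1][0] = min over k of (A[1][0] + B[0][0] = 5 + -5 = 0, A[1][1] + B[1][0] = 4 + -4 = 0, A[1][2] + B[2][0] = 1 + 5 = 6) = 0 (attained at k = 0)
  C[1][1] = min over k of (A[1][0] + B[0][1] = 5 + 2 = 7, A[1][1] + B[1][1] = 4 + 4 = 8, A[1][2] + B[2][1] = 1 + -1 = 0) = 0 (attained at k = 2)
  C[1][2] = min over k of (A[1][0] + B[0][2] = 5 + 7 = 12, A[1][1] + B[1][2] = 4 + 6 = 10, A[1][2] + B[2][2] = 1 + -2 = -1) = -1 (attained at k = 2)
  C[2][0] = min over k of (A[2][0] + B[0][0] = -4 + -5 = -9, A[2][1] + B[1][0] = -3 + -4 = -7, A[2][2] + B[2][0] = 9 + 5 = 14) = -9 (attained at k = 0)
  C[2][1] = min over k of (A[2][0] + B[0][1] = -4 + 2 = -2, A[2][1] + B[1][1] = -3 + 4 = 1, A[2][2] + B[2][1] = 9 + -1 = 8) = -2 (attained at k = 0)
  C[2][2] = min over k of (A[2][0] + B[0][2] = -4 + 7 = 3, A[2][1] + B[1][2] = -3 + 6 = 3, A[2][2] + B[2][2] = 9 + -2 = 7) = 3 (attained at k = 0)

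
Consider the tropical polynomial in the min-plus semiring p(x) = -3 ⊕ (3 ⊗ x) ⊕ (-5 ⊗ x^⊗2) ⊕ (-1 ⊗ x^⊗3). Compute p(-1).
p(-1) = -7

A tropical monomial a ⊗ x^⊗i evaluates to a + i · x. Evaluating each term at x = -1:
  Term 0 contributes -3 + 0 · -1 = -3
  Term 1 contributes 3 + 1 · -1 = 2
  Term 2 contributes -5 + 2 · -1 = -7
  Term 3 contributes -1 + 3 · -1 = -4
p(-1) = ⊕ of these = min[-3, 2, -7, -4] = -7.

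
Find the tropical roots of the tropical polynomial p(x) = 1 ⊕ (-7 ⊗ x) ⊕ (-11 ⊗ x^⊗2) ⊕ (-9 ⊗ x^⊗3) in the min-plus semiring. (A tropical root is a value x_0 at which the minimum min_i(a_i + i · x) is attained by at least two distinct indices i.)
Roots: {-2, 4, 8}

Each tropical root is a break point of the lower envelope of the lines y = a_i + i · x (there are 4 lines, with slopes 0, 1, ..., 3). Only the lines that attain the minimum somewhere contribute to roots; other lines are dominated. Here the surviving (envelope) indices are i = 3, i = 2, i = 1, i = 0.
Intersections between consecutive envelope lines give the roots: for adjacent envelope indices i < j the intersection is x = (a_i − a_j) / (j − i). Reading off the sorted break points: {-2, 4, 8}.
Verification: at each break x_0, at least two indices attain the minimum of min_i(a_i + i · x_0).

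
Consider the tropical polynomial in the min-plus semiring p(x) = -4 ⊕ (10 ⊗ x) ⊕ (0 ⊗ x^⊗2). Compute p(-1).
p(-1) = -4

A tropical monomial a ⊗ x^⊗i evaluates to a + i · x. Evaluating each term at x = -1:
  Term 0 contributes -4 + 0 · -1 = -4
  Term 1 contributes 10 + 1 · -1 = 9
  Term 2 contributes 0 + 2 · -1 = -2
p(-1) = ⊕ of these = min[-4, 9, -2] = -4.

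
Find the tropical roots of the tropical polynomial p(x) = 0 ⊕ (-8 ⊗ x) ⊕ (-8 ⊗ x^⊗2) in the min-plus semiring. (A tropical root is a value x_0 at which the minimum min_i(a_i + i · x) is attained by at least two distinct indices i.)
Roots: {0, 8}

Each tropical root is a break point of the lower envelope of the lines y = a_i + i · x (there are 3 lines, with slopes 0, 1, ..., 2). Only the lines that attain the minimum somewhere contribute to roots; other lines are dominated. Here the surviving (envelope) indices are i = 2, i = 1, i = 0.
Intersections between consecutive envelope lines give the roots: for adjacent envelope indices i < j the intersection is x = (a_i − a_j) / (j − i). Reading off the sorted break points: {0, 8}.
Verification: at each break x_0, at least two indices attain the minimum of min_i(a_i + i · x_0).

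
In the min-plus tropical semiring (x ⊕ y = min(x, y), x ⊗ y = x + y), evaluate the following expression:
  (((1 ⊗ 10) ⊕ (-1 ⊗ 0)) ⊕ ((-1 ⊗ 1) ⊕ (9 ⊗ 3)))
(((1 ⊗ 10) ⊕ (-1 ⊗ 0)) ⊕ ((-1 ⊗ 1) ⊕ (9 ⊗ 3))) = -1

Expand innermost to outermost. Recall ⊕ takes the minimum of its arguments and ⊗ takes their sum. Working out the expression (((1 ⊗ 10) ⊕ (-1 ⊗ 0)) ⊕ ((-1 ⊗ 1) ⊕ (9 ⊗ 3))) gives -1.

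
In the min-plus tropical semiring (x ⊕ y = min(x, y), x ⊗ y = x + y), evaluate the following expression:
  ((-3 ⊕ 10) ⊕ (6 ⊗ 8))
((-3 ⊕ 10) ⊕ (6 ⊗ 8)) = -3

Expand innermost to outermost. Recall ⊕ takes the minimum of its arguments and ⊗ takes their sum. Working out the expression ((-3 ⊕ 10) ⊕ (6 ⊗ 8)) gives -3.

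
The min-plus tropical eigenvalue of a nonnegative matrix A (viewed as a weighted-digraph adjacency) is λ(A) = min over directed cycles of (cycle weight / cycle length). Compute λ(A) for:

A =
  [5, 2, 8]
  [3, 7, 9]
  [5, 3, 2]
λ(A) = 2

Enumerate directed cycles and compute their means (weight / length). Sample:
  cycle 0 → 0: weight = 5, length = 1, mean = 5/1 ≈ 5.000
  cycle 1 → 1: weight = 7, length = 1, mean = 7/1 ≈ 7.000
  cycle 2 → 2: weight = 2, length = 1, mean = 2/1 ≈ 2.000
  cycle 0 → 1 → 0: weight = 5, length = 2, mean = 5/2 ≈ 2.500
  cycle 0 → 2 → 0: weight = 13, length = 2, mean = 13/2 ≈ 6.500
  cycle 1 → 0 → 1: weight = 5, length = 2, mean = 5/2 ≈ 2.500
Minimum mean = 2.000, attained e.g. along the cycle 2 → 2 with weight 2 and length 1. So λ(A) = 2/1 = 2.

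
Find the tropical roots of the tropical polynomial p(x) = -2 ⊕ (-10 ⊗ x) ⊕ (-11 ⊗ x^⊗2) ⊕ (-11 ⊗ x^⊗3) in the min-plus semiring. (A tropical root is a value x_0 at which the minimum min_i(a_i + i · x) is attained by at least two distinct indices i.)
Roots: {0, 1, 8}

Each tropical root is a break point of the lower envelope of the lines y = a_i + i · x (there are 4 lines, with slopes 0, 1, ..., 3). Only the lines that attain the minimum somewhere contribute to roots; other lines are dominated. Here the surviving (envelope) indices are i = 3, i = 2, i = 1, i = 0.
Intersections between consecutive envelope lines give the roots: for adjacent envelope indices i < j the intersection is x = (a_i − a_j) / (j − i). Reading off the sorted break points: {0, 1, 8}.
Verification: at each break x_0, at least two indices attain the minimum of min_i(a_i + i · x_0).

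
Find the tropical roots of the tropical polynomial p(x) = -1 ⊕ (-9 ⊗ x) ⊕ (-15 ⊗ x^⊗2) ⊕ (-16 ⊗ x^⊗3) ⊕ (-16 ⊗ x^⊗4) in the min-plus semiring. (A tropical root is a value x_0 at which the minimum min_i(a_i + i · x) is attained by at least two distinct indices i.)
Roots: {0, 1, 6, 8}

Each tropical root is a break point of the lower envelope of the lines y = a_i + i · x (there are 5 lines, with slopes 0, 1, ..., 4). Only the lines that attain the minimum somewhere contribute to roots; other lines are dominated. Here the surviving (envelope) indices are i = 4, i = 3, i = 2, i = 1, i = 0.
Intersections between consecutive envelope lines give the roots: for adjacent envelope indices i < j the intersection is x = (a_i − a_j) / (j − i). Reading off the sorted break points: {0, 1, 6, 8}.
Verification: at each break x_0, at least two indices attain the minimum of min_i(a_i + i · x_0).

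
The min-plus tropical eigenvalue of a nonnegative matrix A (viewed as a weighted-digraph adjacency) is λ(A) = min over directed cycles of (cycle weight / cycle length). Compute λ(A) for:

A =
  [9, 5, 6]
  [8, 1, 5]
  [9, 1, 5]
λ(A) = 1

Enumerate directed cycles and compute their means (weight / length). Sample:
  cycle 0 → 0: weight = 9, length = 1, mean = 9/1 ≈ 9.000
  cycle 1 → 1: weight = 1, length = 1, mean = 1/1 ≈ 1.000
  cycle 2 → 2: weight = 5, length = 1, mean = 5/1 ≈ 5.000
  cycle 0 → 1 → 0: weight = 13, length = 2, mean = 13/2 ≈ 6.500
  cycle 0 → 2 → 0: weight = 15, length = 2, mean = 15/2 ≈ 7.500
  cycle 1 → 0 → 1: weight = 13, length = 2, mean = 13/2 ≈ 6.500
Minimum mean = 1.000, attained e.g. along the cycle 1 → 1 with weight 1 and length 1. So λ(A) = 1/1 = 1.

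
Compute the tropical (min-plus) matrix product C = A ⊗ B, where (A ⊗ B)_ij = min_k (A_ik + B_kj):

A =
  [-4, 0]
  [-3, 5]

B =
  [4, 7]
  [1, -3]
A ⊗ B =
  [0, -3]
  [1, 2]

Apply the min-plus product entry-by-entry:
  C[0][0] = min over k of (A[0][0] + B[0][0] = -4 + 4 = 0, A[0][1] + B[1][0] = 0 + 1 = 1) = 0 (attained at k = 0)
  C[0][1] = min over k of (A[0][0] + B[0][1] = -4 + 7 = 3, A[0][1] + B[1][1] = 0 + -3 = -3) = -3 (attained at k = 1)
  C[1][0] = min over k of (A[1][0] + B[0][0] = -3 + 4 = 1, A[1][1] + B[1][0] = 5 + 1 = 6) = 1 (attained at k = 0)
  C[1][1] = min over k of (A[1][0] + B[0][1] = -3 + 7 = 4, A[1][1] + B[1][1] = 5 + -3 = 2) = 2 (attained at k = 1)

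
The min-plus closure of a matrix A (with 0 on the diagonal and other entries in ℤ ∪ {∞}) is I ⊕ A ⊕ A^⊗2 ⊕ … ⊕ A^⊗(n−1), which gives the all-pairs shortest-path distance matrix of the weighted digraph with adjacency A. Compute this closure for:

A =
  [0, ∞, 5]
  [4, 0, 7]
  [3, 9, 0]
Closure =
  [0, 14, 5]
  [4, 0, 7]
  [3, 9, 0]

This is the Floyd-Warshall all-pairs shortest-path computation. For each intermediate vertex k = 0, 1, …, 2, update dist[i][j] ← min(dist[i][j], dist[i][k] + dist[k][j]). The final matrix gives, for each (i, j), the minimum total weight of any directed path from i to j (possibly empty when i = j).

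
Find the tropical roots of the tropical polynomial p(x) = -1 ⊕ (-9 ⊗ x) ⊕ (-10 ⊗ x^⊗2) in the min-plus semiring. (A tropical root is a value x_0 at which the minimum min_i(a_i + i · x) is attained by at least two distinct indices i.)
Roots: {1, 8}

Each tropical root is a break point of the lower envelope of the lines y = a_i + i · x (there are 3 lines, with slopes 0, 1, ..., 2). Only the lines that attain the minimum somewhere contribute to roots; other lines are dominated. Here the surviving (envelope) indices are i = 2, i = 1, i = 0.
Intersections between consecutive envelope lines give the roots: for adjacent envelope indices i < j the intersection is x = (a_i − a_j) / (j − i). Reading off the sorted break points: {1, 8}.
Verification: at each break x_0, at least two indices attain the minimum of min_i(a_i + i · x_0).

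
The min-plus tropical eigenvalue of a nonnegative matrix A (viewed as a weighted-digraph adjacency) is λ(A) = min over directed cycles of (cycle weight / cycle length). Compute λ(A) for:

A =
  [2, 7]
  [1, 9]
λ(A) = 2

Enumerate directed cycles and compute their means (weight / length). Sample:
  cycle 0 → 0: weight = 2, length = 1, mean = 2/1 ≈ 2.000
  cycle 1 → 1: weight = 9, length = 1, mean = 9/1 ≈ 9.000
  cycle 0 → 1 → 0: weight = 8, length = 2, mean = 8/2 ≈ 4.000
  cycle 1 → 0 → 1: weight = 8, length = 2, mean = 8/2 ≈ 4.000
Minimum mean = 2.000, attained e.g. along the cycle 0 → 0 with weight 2 and length 1. So λ(A) = 2/1 = 2.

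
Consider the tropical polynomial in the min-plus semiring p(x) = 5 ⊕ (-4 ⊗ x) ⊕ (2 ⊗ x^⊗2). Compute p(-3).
p(-3) = -7

A tropical monomial a ⊗ x^⊗i evaluates to a + i · x. Evaluating each term at x = -3:
  Term 0 contributes 5 + 0 · -3 = 5
  Term 1 contributes -4 + 1 · -3 = -7
  Term 2 contributes 2 + 2 · -3 = -4
p(-3) = ⊕ of these = min[5, -7, -4] = -7.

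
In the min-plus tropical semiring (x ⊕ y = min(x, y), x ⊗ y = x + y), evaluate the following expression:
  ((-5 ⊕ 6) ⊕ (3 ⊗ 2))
((-5 ⊕ 6) ⊕ (3 ⊗ 2)) = -5

Expand innermost to outermost. Recall ⊕ takes the minimum of its arguments and ⊗ takes their sum. Working out the expression ((-5 ⊕ 6) ⊕ (3 ⊗ 2)) gives -5.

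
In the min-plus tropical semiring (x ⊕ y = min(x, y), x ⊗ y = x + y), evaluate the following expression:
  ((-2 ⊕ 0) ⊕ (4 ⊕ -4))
((-2 ⊕ 0) ⊕ (4 ⊕ -4)) = -4

Expand innermost to outermost. Recall ⊕ takes the minimum of its arguments and ⊗ takes their sum. Working out the expression ((-2 ⊕ 0) ⊕ (4 ⊕ -4)) gives -4.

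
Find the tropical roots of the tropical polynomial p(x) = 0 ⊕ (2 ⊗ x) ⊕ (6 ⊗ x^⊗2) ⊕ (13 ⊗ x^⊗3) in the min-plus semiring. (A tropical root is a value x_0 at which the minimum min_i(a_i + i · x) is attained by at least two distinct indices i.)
Roots: {-7, -4, -2}

Each tropical root is a break point of the lower envelope of the lines y = a_i + i · x (there are 4 lines, with slopes 0, 1, ..., 3). Only the lines that attain the minimum somewhere contribute to roots; other lines are dominated. Here the surviving (envelope) indices are i = 3, i = 2, i = 1, i = 0.
Intersections between consecutive envelope lines give the roots: for adjacent envelope indices i < j the intersection is x = (a_i − a_j) / (j − i). Reading off the sorted break points: {-7, -4, -2}.
Verification: at each break x_0, at least two indices attain the minimum of min_i(a_i + i · x_0).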